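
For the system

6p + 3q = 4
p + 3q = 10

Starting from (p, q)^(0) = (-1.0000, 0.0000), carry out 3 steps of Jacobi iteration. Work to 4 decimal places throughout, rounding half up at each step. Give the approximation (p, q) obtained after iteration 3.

Iteration 1:
  p = (4 - (3)·0.0000) / (6) = 0.6667
  q = (10 - (1)·-1.0000) / (3) = 3.6667
Iteration 2:
  p = (4 - (3)·3.6667) / (6) = -1.1667
  q = (10 - (1)·0.6667) / (3) = 3.1111
Iteration 3:
  p = (4 - (3)·3.1111) / (6) = -0.8889
  q = (10 - (1)·-1.1667) / (3) = 3.7222

(-0.8889, 3.7222)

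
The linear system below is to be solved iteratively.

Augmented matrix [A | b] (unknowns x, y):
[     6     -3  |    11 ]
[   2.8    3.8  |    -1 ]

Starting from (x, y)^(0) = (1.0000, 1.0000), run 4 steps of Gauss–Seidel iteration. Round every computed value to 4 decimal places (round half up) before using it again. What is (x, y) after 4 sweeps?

Iteration 1:
  x = (11 - (-3)·1.0000) / (6) = 2.3333
  y = (-1 - (2.8)·2.3333) / (3.8) = -1.9824
Iteration 2:
  x = (11 - (-3)·-1.9824) / (6) = 0.8421
  y = (-1 - (2.8)·0.8421) / (3.8) = -0.8837
Iteration 3:
  x = (11 - (-3)·-0.8837) / (6) = 1.3915
  y = (-1 - (2.8)·1.3915) / (3.8) = -1.2885
Iteration 4:
  x = (11 - (-3)·-1.2885) / (6) = 1.1891
  y = (-1 - (2.8)·1.1891) / (3.8) = -1.1393

(1.1891, -1.1393)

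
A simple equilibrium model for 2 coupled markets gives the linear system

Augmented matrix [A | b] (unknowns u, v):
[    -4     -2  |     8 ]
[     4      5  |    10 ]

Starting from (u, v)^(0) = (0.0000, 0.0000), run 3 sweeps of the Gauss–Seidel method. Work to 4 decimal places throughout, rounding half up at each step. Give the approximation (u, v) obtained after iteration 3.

Iteration 1:
  u = (8 - (-2)·0.0000) / (-4) = -2.0000
  v = (10 - (4)·-2.0000) / (5) = 3.6000
Iteration 2:
  u = (8 - (-2)·3.6000) / (-4) = -3.8000
  v = (10 - (4)·-3.8000) / (5) = 5.0400
Iteration 3:
  u = (8 - (-2)·5.0400) / (-4) = -4.5200
  v = (10 - (4)·-4.5200) / (5) = 5.6160

(-4.5200, 5.6160)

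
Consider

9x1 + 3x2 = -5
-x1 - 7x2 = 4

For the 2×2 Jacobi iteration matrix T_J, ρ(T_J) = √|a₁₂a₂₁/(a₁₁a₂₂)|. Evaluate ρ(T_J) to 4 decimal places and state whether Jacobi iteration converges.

0.2182

a₁₂a₂₁/(a₁₁a₂₂) = (3)·(-1) / ((9)·(-7)) = 0.047619
ρ = √|0.047619| = √0.047619 = 0.2182
ρ < 1, so Jacobi converges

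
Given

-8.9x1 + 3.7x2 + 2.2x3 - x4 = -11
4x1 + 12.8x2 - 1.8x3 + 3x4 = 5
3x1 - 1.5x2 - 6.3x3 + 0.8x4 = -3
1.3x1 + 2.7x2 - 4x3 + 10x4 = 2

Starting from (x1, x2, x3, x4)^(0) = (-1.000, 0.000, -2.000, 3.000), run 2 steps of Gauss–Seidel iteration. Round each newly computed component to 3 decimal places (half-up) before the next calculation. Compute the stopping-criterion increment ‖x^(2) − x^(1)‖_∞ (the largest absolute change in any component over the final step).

0.741

Iteration 1:
  x1 = (-11 - (3.7)·0.000 - (2.2)·-2.000 - (-1)·3.000) / (-8.9) = 0.404
  x2 = (5 - (4)·0.404 - (-1.8)·-2.000 - (3)·3.000) / (12.8) = -0.720
  x3 = (-3 - (3)·0.404 - (-1.5)·-0.720 - (0.8)·3.000) / (-6.3) = 1.221
  x4 = (2 - (1.3)·0.404 - (2.7)·-0.720 - (-4)·1.221) / (10) = 0.830
Iteration 2:
  x1 = (-11 - (3.7)·-0.720 - (2.2)·1.221 - (-1)·0.830) / (-8.9) = 1.145
  x2 = (5 - (4)·1.145 - (-1.8)·1.221 - (3)·0.830) / (12.8) = 0.010
  x3 = (-3 - (3)·1.145 - (-1.5)·0.010 - (0.8)·0.830) / (-6.3) = 1.124
  x4 = (2 - (1.3)·1.145 - (2.7)·0.010 - (-4)·1.124) / (10) = 0.498
Change: (0.741, 0.730, -0.097, -0.332) → max |·| = 0.741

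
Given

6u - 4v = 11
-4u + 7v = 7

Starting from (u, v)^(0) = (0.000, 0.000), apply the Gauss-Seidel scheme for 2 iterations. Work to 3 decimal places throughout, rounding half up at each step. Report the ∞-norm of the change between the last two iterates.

1.365

Iteration 1:
  u = (11 - (-4)·0.000) / (6) = 1.833
  v = (7 - (-4)·1.833) / (7) = 2.047
Iteration 2:
  u = (11 - (-4)·2.047) / (6) = 3.198
  v = (7 - (-4)·3.198) / (7) = 2.827
Change: (1.365, 0.780) → max |·| = 1.365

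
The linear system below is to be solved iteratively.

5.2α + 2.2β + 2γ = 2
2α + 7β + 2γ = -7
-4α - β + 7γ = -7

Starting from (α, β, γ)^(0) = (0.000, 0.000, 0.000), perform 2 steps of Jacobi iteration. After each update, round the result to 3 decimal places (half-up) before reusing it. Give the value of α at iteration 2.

Iteration 1:
  α = (2 - (2.2)·0.000 - (2)·0.000) / (5.2) = 0.385
  β = (-7 - (2)·0.000 - (2)·0.000) / (7) = -1.000
  γ = (-7 - (-4)·0.000 - (-1)·0.000) / (7) = -1.000
Iteration 2:
  α = (2 - (2.2)·-1.000 - (2)·-1.000) / (5.2) = 1.192
  β = (-7 - (2)·0.385 - (2)·-1.000) / (7) = -0.824
  γ = (-7 - (-4)·0.385 - (-1)·-1.000) / (7) = -0.923

1.192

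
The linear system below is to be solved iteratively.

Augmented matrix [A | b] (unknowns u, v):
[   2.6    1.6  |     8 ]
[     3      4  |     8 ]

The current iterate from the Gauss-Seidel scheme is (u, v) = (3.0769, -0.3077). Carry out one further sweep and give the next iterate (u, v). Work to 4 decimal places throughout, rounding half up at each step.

One sweep:
  u = (8 - (1.6)·-0.3077) / (2.6) = 3.2663
  v = (8 - (3)·3.2663) / (4) = -0.4497

(3.2663, -0.4497)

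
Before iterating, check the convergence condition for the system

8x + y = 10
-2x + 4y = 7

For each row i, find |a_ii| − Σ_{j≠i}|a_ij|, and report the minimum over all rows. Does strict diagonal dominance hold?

2

row 1: |8| − (1) = 7
row 2: |4| − (2) = 2
minimum over rows = 2 → strictly diagonally dominant (convergence guaranteed)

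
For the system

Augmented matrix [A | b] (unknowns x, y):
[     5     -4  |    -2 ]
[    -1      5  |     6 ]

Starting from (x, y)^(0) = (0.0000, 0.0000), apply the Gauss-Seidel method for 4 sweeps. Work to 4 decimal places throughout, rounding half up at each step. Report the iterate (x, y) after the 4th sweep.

(0.6623, 1.3325)

Iteration 1:
  x = (-2 - (-4)·0.0000) / (5) = -0.4000
  y = (6 - (-1)·-0.4000) / (5) = 1.1200
Iteration 2:
  x = (-2 - (-4)·1.1200) / (5) = 0.4960
  y = (6 - (-1)·0.4960) / (5) = 1.2992
Iteration 3:
  x = (-2 - (-4)·1.2992) / (5) = 0.6394
  y = (6 - (-1)·0.6394) / (5) = 1.3279
Iteration 4:
  x = (-2 - (-4)·1.3279) / (5) = 0.6623
  y = (6 - (-1)·0.6623) / (5) = 1.3325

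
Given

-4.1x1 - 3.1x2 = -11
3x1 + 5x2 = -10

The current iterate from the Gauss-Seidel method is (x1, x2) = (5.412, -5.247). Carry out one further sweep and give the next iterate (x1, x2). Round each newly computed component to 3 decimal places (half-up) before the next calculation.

One sweep:
  x1 = (-11 - (-3.1)·-5.247) / (-4.1) = 6.650
  x2 = (-10 - (3)·6.650) / (5) = -5.990

(6.650, -5.990)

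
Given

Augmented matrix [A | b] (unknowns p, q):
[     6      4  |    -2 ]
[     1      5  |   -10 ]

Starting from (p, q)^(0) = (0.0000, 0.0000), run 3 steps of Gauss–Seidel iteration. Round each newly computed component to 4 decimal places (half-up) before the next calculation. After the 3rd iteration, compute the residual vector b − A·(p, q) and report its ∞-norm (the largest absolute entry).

0.1376

Iteration 1:
  p = (-2 - (4)·0.0000) / (6) = -0.3333
  q = (-10 - (1)·-0.3333) / (5) = -1.9333
Iteration 2:
  p = (-2 - (4)·-1.9333) / (6) = 0.9555
  q = (-10 - (1)·0.9555) / (5) = -2.1911
Iteration 3:
  p = (-2 - (4)·-2.1911) / (6) = 1.1274
  q = (-10 - (1)·1.1274) / (5) = -2.2255
Residual b − A·x = (0.1376, 0.0001); ∞-norm = 0.1376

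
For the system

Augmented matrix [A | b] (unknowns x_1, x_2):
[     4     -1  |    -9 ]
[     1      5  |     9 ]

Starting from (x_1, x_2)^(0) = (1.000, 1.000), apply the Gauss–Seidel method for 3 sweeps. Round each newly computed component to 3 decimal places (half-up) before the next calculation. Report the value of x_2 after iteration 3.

2.143

Iteration 1:
  x_1 = (-9 - (-1)·1.000) / (4) = -2.000
  x_2 = (9 - (1)·-2.000) / (5) = 2.200
Iteration 2:
  x_1 = (-9 - (-1)·2.200) / (4) = -1.700
  x_2 = (9 - (1)·-1.700) / (5) = 2.140
Iteration 3:
  x_1 = (-9 - (-1)·2.140) / (4) = -1.715
  x_2 = (9 - (1)·-1.715) / (5) = 2.143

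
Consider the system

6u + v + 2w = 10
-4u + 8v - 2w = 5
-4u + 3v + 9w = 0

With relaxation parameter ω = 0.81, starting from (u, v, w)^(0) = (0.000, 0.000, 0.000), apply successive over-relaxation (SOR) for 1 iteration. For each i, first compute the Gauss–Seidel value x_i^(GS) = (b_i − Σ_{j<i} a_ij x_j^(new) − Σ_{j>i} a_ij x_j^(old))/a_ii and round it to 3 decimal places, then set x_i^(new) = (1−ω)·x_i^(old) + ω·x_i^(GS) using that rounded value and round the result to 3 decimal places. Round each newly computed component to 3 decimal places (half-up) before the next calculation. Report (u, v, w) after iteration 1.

Iteration 1:
  u: GS value = (10 - (1)·0.000 - (2)·0.000) / (6) = 1.667;  u ← (1−ω)·0.000 + ω·1.667 = 1.350
  v: GS value = (5 - (-4)·1.350 - (-2)·0.000) / (8) = 1.300;  v ← (1−ω)·0.000 + ω·1.300 = 1.053
  w: GS value = (0 - (-4)·1.350 - (3)·1.053) / (9) = 0.249;  w ← (1−ω)·0.000 + ω·0.249 = 0.202

(1.350, 1.053, 0.202)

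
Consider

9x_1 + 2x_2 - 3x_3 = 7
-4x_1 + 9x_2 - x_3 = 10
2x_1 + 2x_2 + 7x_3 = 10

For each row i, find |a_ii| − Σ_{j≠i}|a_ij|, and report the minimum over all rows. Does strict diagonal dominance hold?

row 1: |9| − (2+3) = 4
row 2: |9| − (4+1) = 4
row 3: |7| − (2+2) = 3
minimum over rows = 3 → strictly diagonally dominant (convergence guaranteed)

3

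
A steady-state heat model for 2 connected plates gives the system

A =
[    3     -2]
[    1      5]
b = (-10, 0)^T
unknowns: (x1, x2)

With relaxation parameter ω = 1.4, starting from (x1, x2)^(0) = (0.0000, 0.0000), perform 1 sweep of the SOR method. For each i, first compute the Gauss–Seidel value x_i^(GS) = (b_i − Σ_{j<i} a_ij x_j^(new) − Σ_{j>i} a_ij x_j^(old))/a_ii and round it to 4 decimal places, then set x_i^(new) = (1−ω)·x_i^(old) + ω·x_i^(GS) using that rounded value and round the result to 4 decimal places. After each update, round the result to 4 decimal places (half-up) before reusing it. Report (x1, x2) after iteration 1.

(-4.6666, 1.3066)

Iteration 1:
  x1: GS value = (-10 - (-2)·0.0000) / (3) = -3.3333;  x1 ← (1−ω)·0.0000 + ω·-3.3333 = -4.6666
  x2: GS value = (0 - (1)·-4.6666) / (5) = 0.9333;  x2 ← (1−ω)·0.0000 + ω·0.9333 = 1.3066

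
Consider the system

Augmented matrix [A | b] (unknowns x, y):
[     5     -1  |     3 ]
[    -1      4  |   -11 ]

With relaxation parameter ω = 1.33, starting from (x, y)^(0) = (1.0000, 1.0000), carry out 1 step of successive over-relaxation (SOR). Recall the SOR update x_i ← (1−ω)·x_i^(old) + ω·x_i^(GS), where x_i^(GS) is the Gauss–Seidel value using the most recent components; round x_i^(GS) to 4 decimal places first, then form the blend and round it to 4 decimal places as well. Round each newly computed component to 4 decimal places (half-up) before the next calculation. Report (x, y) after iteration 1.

Iteration 1:
  x: GS value = (3 - (-1)·1.0000) / (5) = 0.8000;  x ← (1−ω)·1.0000 + ω·0.8000 = 0.7340
  y: GS value = (-11 - (-1)·0.7340) / (4) = -2.5665;  y ← (1−ω)·1.0000 + ω·-2.5665 = -3.7434

(0.7340, -3.7434)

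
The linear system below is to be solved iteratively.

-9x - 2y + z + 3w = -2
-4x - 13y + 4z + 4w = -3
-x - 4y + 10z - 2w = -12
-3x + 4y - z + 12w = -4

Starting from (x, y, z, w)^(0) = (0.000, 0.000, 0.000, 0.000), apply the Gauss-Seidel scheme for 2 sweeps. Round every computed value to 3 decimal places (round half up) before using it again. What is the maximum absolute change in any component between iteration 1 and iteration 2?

0.380

Iteration 1:
  x = (-2 - (-2)·0.000 - (1)·0.000 - (3)·0.000) / (-9) = 0.222
  y = (-3 - (-4)·0.222 - (4)·0.000 - (4)·0.000) / (-13) = 0.162
  z = (-12 - (-1)·0.222 - (-4)·0.162 - (-2)·0.000) / (10) = -1.113
  w = (-4 - (-3)·0.222 - (4)·0.162 - (-1)·-1.113) / (12) = -0.425
Iteration 2:
  x = (-2 - (-2)·0.162 - (1)·-1.113 - (3)·-0.425) / (-9) = -0.079
  y = (-3 - (-4)·-0.079 - (4)·-1.113 - (4)·-0.425) / (-13) = -0.218
  z = (-12 - (-1)·-0.079 - (-4)·-0.218 - (-2)·-0.425) / (10) = -1.380
  w = (-4 - (-3)·-0.079 - (4)·-0.218 - (-1)·-1.380) / (12) = -0.395
Change: (-0.301, -0.380, -0.267, 0.030) → max |·| = 0.380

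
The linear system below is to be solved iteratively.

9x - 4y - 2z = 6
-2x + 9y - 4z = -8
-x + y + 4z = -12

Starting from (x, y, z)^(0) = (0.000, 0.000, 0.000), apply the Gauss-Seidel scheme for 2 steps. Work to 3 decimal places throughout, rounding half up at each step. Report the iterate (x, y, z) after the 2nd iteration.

(-0.251, -2.122, -2.532)

Iteration 1:
  x = (6 - (-4)·0.000 - (-2)·0.000) / (9) = 0.667
  y = (-8 - (-2)·0.667 - (-4)·0.000) / (9) = -0.741
  z = (-12 - (-1)·0.667 - (1)·-0.741) / (4) = -2.648
Iteration 2:
  x = (6 - (-4)·-0.741 - (-2)·-2.648) / (9) = -0.251
  y = (-8 - (-2)·-0.251 - (-4)·-2.648) / (9) = -2.122
  z = (-12 - (-1)·-0.251 - (1)·-2.122) / (4) = -2.532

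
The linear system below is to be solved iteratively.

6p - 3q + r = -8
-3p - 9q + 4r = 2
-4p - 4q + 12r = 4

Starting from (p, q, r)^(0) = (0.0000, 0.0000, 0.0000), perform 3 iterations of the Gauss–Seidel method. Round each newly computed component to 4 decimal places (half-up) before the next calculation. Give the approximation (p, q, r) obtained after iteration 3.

Iteration 1:
  p = (-8 - (-3)·0.0000 - (1)·0.0000) / (6) = -1.3333
  q = (2 - (-3)·-1.3333 - (4)·0.0000) / (-9) = 0.2222
  r = (4 - (-4)·-1.3333 - (-4)·0.2222) / (12) = -0.0370
Iteration 2:
  p = (-8 - (-3)·0.2222 - (1)·-0.0370) / (6) = -1.2161
  q = (2 - (-3)·-1.2161 - (4)·-0.0370) / (-9) = 0.1667
  r = (4 - (-4)·-1.2161 - (-4)·0.1667) / (12) = -0.0165
Iteration 3:
  p = (-8 - (-3)·0.1667 - (1)·-0.0165) / (6) = -1.2472
  q = (2 - (-3)·-1.2472 - (4)·-0.0165) / (-9) = 0.1862
  r = (4 - (-4)·-1.2472 - (-4)·0.1862) / (12) = -0.0203

(-1.2472, 0.1862, -0.0203)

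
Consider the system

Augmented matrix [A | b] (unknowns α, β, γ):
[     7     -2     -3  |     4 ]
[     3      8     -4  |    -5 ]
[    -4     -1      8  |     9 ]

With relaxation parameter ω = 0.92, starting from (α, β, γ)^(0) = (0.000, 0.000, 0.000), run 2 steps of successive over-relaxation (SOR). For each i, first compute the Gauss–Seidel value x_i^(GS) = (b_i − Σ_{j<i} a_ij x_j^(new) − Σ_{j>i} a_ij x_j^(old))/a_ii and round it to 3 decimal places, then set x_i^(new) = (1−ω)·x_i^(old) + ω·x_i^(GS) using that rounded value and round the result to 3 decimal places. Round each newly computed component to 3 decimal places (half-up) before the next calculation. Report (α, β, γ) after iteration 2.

Iteration 1:
  α: GS value = (4 - (-2)·0.000 - (-3)·0.000) / (7) = 0.571;  α ← (1−ω)·0.000 + ω·0.571 = 0.525
  β: GS value = (-5 - (3)·0.525 - (-4)·0.000) / (8) = -0.822;  β ← (1−ω)·0.000 + ω·-0.822 = -0.756
  γ: GS value = (9 - (-4)·0.525 - (-1)·-0.756) / (8) = 1.293;  γ ← (1−ω)·0.000 + ω·1.293 = 1.190
Iteration 2:
  α: GS value = (4 - (-2)·-0.756 - (-3)·1.190) / (7) = 0.865;  α ← (1−ω)·0.525 + ω·0.865 = 0.838
  β: GS value = (-5 - (3)·0.838 - (-4)·1.190) / (8) = -0.344;  β ← (1−ω)·-0.756 + ω·-0.344 = -0.377
  γ: GS value = (9 - (-4)·0.838 - (-1)·-0.377) / (8) = 1.497;  γ ← (1−ω)·1.190 + ω·1.497 = 1.472

(0.838, -0.377, 1.472)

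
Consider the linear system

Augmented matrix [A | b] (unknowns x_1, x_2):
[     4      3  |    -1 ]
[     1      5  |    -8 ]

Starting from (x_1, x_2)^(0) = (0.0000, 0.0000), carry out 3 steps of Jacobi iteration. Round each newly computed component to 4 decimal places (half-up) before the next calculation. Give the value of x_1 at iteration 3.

Iteration 1:
  x_1 = (-1 - (3)·0.0000) / (4) = -0.2500
  x_2 = (-8 - (1)·0.0000) / (5) = -1.6000
Iteration 2:
  x_1 = (-1 - (3)·-1.6000) / (4) = 0.9500
  x_2 = (-8 - (1)·-0.2500) / (5) = -1.5500
Iteration 3:
  x_1 = (-1 - (3)·-1.5500) / (4) = 0.9125
  x_2 = (-8 - (1)·0.9500) / (5) = -1.7900

0.9125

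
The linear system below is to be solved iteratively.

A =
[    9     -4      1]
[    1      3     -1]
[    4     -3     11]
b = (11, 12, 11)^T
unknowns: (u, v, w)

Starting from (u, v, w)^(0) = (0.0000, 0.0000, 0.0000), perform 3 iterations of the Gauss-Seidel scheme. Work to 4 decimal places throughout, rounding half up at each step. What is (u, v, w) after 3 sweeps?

Iteration 1:
  u = (11 - (-4)·0.0000 - (1)·0.0000) / (9) = 1.2222
  v = (12 - (1)·1.2222 - (-1)·0.0000) / (3) = 3.5926
  w = (11 - (4)·1.2222 - (-3)·3.5926) / (11) = 1.5354
Iteration 2:
  u = (11 - (-4)·3.5926 - (1)·1.5354) / (9) = 2.6483
  v = (12 - (1)·2.6483 - (-1)·1.5354) / (3) = 3.6290
  w = (11 - (4)·2.6483 - (-3)·3.6290) / (11) = 1.0267
Iteration 3:
  u = (11 - (-4)·3.6290 - (1)·1.0267) / (9) = 2.7210
  v = (12 - (1)·2.7210 - (-1)·1.0267) / (3) = 3.4352
  w = (11 - (4)·2.7210 - (-3)·3.4352) / (11) = 0.9474

(2.7210, 3.4352, 0.9474)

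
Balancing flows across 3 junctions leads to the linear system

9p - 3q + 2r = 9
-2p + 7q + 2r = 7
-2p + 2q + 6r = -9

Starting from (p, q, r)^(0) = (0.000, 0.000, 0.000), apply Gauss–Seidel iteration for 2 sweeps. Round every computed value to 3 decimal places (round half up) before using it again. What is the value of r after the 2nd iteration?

-1.561

Iteration 1:
  p = (9 - (-3)·0.000 - (2)·0.000) / (9) = 1.000
  q = (7 - (-2)·1.000 - (2)·0.000) / (7) = 1.286
  r = (-9 - (-2)·1.000 - (2)·1.286) / (6) = -1.595
Iteration 2:
  p = (9 - (-3)·1.286 - (2)·-1.595) / (9) = 1.783
  q = (7 - (-2)·1.783 - (2)·-1.595) / (7) = 1.965
  r = (-9 - (-2)·1.783 - (2)·1.965) / (6) = -1.561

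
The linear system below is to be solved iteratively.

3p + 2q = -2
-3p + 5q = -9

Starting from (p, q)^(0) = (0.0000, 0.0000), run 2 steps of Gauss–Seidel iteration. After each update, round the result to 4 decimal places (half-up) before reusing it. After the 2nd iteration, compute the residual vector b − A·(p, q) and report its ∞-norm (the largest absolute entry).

1.7600

Iteration 1:
  p = (-2 - (2)·0.0000) / (3) = -0.6667
  q = (-9 - (-3)·-0.6667) / (5) = -2.2000
Iteration 2:
  p = (-2 - (2)·-2.2000) / (3) = 0.8000
  q = (-9 - (-3)·0.8000) / (5) = -1.3200
Residual b − A·x = (-1.7600, 0.0000); ∞-norm = 1.7600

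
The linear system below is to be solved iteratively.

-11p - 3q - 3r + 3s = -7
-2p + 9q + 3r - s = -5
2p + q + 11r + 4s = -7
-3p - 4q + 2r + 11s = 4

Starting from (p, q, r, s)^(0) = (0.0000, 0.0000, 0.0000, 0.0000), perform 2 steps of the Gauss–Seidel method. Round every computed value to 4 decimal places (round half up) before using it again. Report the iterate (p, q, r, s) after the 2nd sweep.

(1.0850, -0.0189, -1.0197, 0.8381)

Iteration 1:
  p = (-7 - (-3)·0.0000 - (-3)·0.0000 - (3)·0.0000) / (-11) = 0.6364
  q = (-5 - (-2)·0.6364 - (3)·0.0000 - (-1)·0.0000) / (9) = -0.4141
  r = (-7 - (2)·0.6364 - (1)·-0.4141 - (4)·0.0000) / (11) = -0.7144
  s = (4 - (-3)·0.6364 - (-4)·-0.4141 - (2)·-0.7144) / (11) = 0.5165
Iteration 2:
  p = (-7 - (-3)·-0.4141 - (-3)·-0.7144 - (3)·0.5165) / (-11) = 1.0850
  q = (-5 - (-2)·1.0850 - (3)·-0.7144 - (-1)·0.5165) / (9) = -0.0189
  r = (-7 - (2)·1.0850 - (1)·-0.0189 - (4)·0.5165) / (11) = -1.0197
  s = (4 - (-3)·1.0850 - (-4)·-0.0189 - (2)·-1.0197) / (11) = 0.8381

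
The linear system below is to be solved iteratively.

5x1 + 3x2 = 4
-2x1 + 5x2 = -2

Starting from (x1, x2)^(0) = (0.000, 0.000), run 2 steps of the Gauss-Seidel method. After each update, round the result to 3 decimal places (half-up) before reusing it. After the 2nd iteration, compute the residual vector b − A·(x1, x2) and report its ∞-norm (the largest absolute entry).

0.057

Iteration 1:
  x1 = (4 - (3)·0.000) / (5) = 0.800
  x2 = (-2 - (-2)·0.800) / (5) = -0.080
Iteration 2:
  x1 = (4 - (3)·-0.080) / (5) = 0.848
  x2 = (-2 - (-2)·0.848) / (5) = -0.061
Residual b − A·x = (-0.057, 0.001); ∞-norm = 0.057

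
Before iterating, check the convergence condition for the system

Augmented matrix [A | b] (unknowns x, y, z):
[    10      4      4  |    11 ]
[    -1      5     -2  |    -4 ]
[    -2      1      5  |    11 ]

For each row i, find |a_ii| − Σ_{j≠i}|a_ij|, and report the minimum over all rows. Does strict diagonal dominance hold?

row 1: |10| − (4+4) = 2
row 2: |5| − (1+2) = 2
row 3: |5| − (2+1) = 2
minimum over rows = 2 → strictly diagonally dominant (convergence guaranteed)

2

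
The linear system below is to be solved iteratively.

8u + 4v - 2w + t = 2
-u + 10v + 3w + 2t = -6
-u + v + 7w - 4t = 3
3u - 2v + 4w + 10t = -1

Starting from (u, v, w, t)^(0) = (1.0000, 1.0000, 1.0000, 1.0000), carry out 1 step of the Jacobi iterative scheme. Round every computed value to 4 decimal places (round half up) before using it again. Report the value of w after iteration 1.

Iteration 1:
  u = (2 - (4)·1.0000 - (-2)·1.0000 - (1)·1.0000) / (8) = -0.1250
  v = (-6 - (-1)·1.0000 - (3)·1.0000 - (2)·1.0000) / (10) = -1.0000
  w = (3 - (-1)·1.0000 - (1)·1.0000 - (-4)·1.0000) / (7) = 1.0000
  t = (-1 - (3)·1.0000 - (-2)·1.0000 - (4)·1.0000) / (10) = -0.6000

1.0000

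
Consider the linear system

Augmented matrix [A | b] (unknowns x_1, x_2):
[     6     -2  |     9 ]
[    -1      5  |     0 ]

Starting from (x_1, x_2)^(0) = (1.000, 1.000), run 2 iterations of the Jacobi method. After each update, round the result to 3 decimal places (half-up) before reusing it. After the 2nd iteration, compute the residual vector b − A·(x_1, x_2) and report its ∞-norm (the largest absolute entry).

0.332

Iteration 1:
  x_1 = (9 - (-2)·1.000) / (6) = 1.833
  x_2 = (0 - (-1)·1.000) / (5) = 0.200
Iteration 2:
  x_1 = (9 - (-2)·0.200) / (6) = 1.567
  x_2 = (0 - (-1)·1.833) / (5) = 0.367
Residual b − A·x = (0.332, -0.268); ∞-norm = 0.332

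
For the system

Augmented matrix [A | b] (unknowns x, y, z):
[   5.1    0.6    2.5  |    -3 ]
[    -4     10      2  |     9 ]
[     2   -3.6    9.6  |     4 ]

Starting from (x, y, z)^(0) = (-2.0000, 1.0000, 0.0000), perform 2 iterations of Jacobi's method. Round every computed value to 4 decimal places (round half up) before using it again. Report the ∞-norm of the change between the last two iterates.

Iteration 1:
  x = (-3 - (0.6)·1.0000 - (2.5)·0.0000) / (5.1) = -0.7059
  y = (9 - (-4)·-2.0000 - (2)·0.0000) / (10) = 0.1000
  z = (4 - (2)·-2.0000 - (-3.6)·1.0000) / (9.6) = 1.2083
Iteration 2:
  x = (-3 - (0.6)·0.1000 - (2.5)·1.2083) / (5.1) = -1.1923
  y = (9 - (-4)·-0.7059 - (2)·1.2083) / (10) = 0.3760
  z = (4 - (2)·-0.7059 - (-3.6)·0.1000) / (9.6) = 0.6012
Change: (-0.4864, 0.2760, -0.6071) → max |·| = 0.6071

0.6071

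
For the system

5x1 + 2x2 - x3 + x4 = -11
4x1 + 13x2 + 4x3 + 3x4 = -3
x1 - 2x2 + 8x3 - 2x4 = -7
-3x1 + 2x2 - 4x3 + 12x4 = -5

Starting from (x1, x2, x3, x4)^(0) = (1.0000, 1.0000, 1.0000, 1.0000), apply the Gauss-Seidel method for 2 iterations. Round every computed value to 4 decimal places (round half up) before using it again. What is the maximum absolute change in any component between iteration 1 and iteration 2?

0.7249

Iteration 1:
  x1 = (-11 - (2)·1.0000 - (-1)·1.0000 - (1)·1.0000) / (5) = -2.6000
  x2 = (-3 - (4)·-2.6000 - (4)·1.0000 - (3)·1.0000) / (13) = 0.0308
  x3 = (-7 - (1)·-2.6000 - (-2)·0.0308 - (-2)·1.0000) / (8) = -0.2923
  x4 = (-5 - (-3)·-2.6000 - (2)·0.0308 - (-4)·-0.2923) / (12) = -1.1692
Iteration 2:
  x1 = (-11 - (2)·0.0308 - (-1)·-0.2923 - (1)·-1.1692) / (5) = -2.0369
  x2 = (-3 - (4)·-2.0369 - (4)·-0.2923 - (3)·-1.1692) / (13) = 0.7557
  x3 = (-7 - (1)·-2.0369 - (-2)·0.7557 - (-2)·-1.1692) / (8) = -0.7238
  x4 = (-5 - (-3)·-2.0369 - (2)·0.7557 - (-4)·-0.7238) / (12) = -1.2931
Change: (0.5631, 0.7249, -0.4315, -0.1239) → max |·| = 0.7249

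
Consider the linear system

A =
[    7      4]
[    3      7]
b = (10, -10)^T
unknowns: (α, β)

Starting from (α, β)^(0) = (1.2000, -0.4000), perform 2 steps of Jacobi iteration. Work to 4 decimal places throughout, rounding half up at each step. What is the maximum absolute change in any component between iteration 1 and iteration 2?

0.8817

Iteration 1:
  α = (10 - (4)·-0.4000) / (7) = 1.6571
  β = (-10 - (3)·1.2000) / (7) = -1.9429
Iteration 2:
  α = (10 - (4)·-1.9429) / (7) = 2.5388
  β = (-10 - (3)·1.6571) / (7) = -2.1388
Change: (0.8817, -0.1959) → max |·| = 0.8817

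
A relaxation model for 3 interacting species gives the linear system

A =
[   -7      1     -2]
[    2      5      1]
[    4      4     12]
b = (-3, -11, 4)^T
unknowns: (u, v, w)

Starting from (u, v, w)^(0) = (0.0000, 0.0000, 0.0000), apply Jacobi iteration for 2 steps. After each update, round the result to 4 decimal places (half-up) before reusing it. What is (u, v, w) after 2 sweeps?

Iteration 1:
  u = (-3 - (1)·0.0000 - (-2)·0.0000) / (-7) = 0.4286
  v = (-11 - (2)·0.0000 - (1)·0.0000) / (5) = -2.2000
  w = (4 - (4)·0.0000 - (4)·0.0000) / (12) = 0.3333
Iteration 2:
  u = (-3 - (1)·-2.2000 - (-2)·0.3333) / (-7) = 0.0191
  v = (-11 - (2)·0.4286 - (1)·0.3333) / (5) = -2.4381
  w = (4 - (4)·0.4286 - (4)·-2.2000) / (12) = 0.9238

(0.0191, -2.4381, 0.9238)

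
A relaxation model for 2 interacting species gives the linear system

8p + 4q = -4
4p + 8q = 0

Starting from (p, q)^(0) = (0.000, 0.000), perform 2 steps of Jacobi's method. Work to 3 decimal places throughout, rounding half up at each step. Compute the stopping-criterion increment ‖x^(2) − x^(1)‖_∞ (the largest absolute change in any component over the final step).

0.250

Iteration 1:
  p = (-4 - (4)·0.000) / (8) = -0.500
  q = (0 - (4)·0.000) / (8) = 0.000
Iteration 2:
  p = (-4 - (4)·0.000) / (8) = -0.500
  q = (0 - (4)·-0.500) / (8) = 0.250
Change: (0.000, 0.250) → max |·| = 0.250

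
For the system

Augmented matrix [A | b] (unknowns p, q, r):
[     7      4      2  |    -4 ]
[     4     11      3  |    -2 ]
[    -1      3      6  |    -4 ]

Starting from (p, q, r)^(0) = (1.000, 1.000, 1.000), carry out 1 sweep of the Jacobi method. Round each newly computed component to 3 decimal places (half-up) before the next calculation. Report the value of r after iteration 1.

Iteration 1:
  p = (-4 - (4)·1.000 - (2)·1.000) / (7) = -1.429
  q = (-2 - (4)·1.000 - (3)·1.000) / (11) = -0.818
  r = (-4 - (-1)·1.000 - (3)·1.000) / (6) = -1.000

-1.000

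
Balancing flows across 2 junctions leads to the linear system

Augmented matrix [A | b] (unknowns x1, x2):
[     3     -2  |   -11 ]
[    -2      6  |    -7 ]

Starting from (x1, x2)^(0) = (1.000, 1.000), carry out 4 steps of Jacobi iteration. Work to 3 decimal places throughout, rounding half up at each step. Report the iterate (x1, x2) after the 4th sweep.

Iteration 1:
  x1 = (-11 - (-2)·1.000) / (3) = -3.000
  x2 = (-7 - (-2)·1.000) / (6) = -0.833
Iteration 2:
  x1 = (-11 - (-2)·-0.833) / (3) = -4.222
  x2 = (-7 - (-2)·-3.000) / (6) = -2.167
Iteration 3:
  x1 = (-11 - (-2)·-2.167) / (3) = -5.111
  x2 = (-7 - (-2)·-4.222) / (6) = -2.574
Iteration 4:
  x1 = (-11 - (-2)·-2.574) / (3) = -5.383
  x2 = (-7 - (-2)·-5.111) / (6) = -2.870

(-5.383, -2.870)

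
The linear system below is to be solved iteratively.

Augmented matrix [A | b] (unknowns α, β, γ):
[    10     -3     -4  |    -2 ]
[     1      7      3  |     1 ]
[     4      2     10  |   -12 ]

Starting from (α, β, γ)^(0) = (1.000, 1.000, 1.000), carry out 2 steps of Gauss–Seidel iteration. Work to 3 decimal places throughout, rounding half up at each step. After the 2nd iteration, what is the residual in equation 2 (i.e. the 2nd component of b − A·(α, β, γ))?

Iteration 1:
  α = (-2 - (-3)·1.000 - (-4)·1.000) / (10) = 0.500
  β = (1 - (1)·0.500 - (3)·1.000) / (7) = -0.357
  γ = (-12 - (4)·0.500 - (2)·-0.357) / (10) = -1.329
Iteration 2:
  α = (-2 - (-3)·-0.357 - (-4)·-1.329) / (10) = -0.839
  β = (1 - (1)·-0.839 - (3)·-1.329) / (7) = 0.832
  γ = (-12 - (4)·-0.839 - (2)·0.832) / (10) = -1.031
Residual b − A·x = (4.762, -0.892, 0.002)

-0.892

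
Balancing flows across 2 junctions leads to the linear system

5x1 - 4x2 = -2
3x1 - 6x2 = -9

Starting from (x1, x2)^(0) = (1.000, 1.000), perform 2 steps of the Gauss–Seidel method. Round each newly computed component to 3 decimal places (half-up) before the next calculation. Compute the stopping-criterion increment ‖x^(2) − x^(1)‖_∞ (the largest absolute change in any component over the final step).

Iteration 1:
  x1 = (-2 - (-4)·1.000) / (5) = 0.400
  x2 = (-9 - (3)·0.400) / (-6) = 1.700
Iteration 2:
  x1 = (-2 - (-4)·1.700) / (5) = 0.960
  x2 = (-9 - (3)·0.960) / (-6) = 1.980
Change: (0.560, 0.280) → max |·| = 0.560

0.560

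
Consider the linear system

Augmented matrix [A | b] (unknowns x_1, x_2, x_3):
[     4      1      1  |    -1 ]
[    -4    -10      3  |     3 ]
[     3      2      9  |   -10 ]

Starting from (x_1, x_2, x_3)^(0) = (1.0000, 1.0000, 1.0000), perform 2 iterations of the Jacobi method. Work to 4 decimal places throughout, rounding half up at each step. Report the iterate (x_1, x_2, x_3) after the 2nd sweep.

Iteration 1:
  x_1 = (-1 - (1)·1.0000 - (1)·1.0000) / (4) = -0.7500
  x_2 = (3 - (-4)·1.0000 - (3)·1.0000) / (-10) = -0.4000
  x_3 = (-10 - (3)·1.0000 - (2)·1.0000) / (9) = -1.6667
Iteration 2:
  x_1 = (-1 - (1)·-0.4000 - (1)·-1.6667) / (4) = 0.2667
  x_2 = (3 - (-4)·-0.7500 - (3)·-1.6667) / (-10) = -0.5000
  x_3 = (-10 - (3)·-0.7500 - (2)·-0.4000) / (9) = -0.7722

(0.2667, -0.5000, -0.7722)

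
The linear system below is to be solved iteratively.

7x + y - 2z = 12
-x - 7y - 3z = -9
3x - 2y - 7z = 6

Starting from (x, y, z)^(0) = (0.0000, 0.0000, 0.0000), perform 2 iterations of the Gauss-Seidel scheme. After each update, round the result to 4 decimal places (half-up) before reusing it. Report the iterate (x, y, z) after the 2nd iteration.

Iteration 1:
  x = (12 - (1)·0.0000 - (-2)·0.0000) / (7) = 1.7143
  y = (-9 - (-1)·1.7143 - (-3)·0.0000) / (-7) = 1.0408
  z = (6 - (3)·1.7143 - (-2)·1.0408) / (-7) = -0.4198
Iteration 2:
  x = (12 - (1)·1.0408 - (-2)·-0.4198) / (7) = 1.4457
  y = (-9 - (-1)·1.4457 - (-3)·-0.4198) / (-7) = 1.2591
  z = (6 - (3)·1.4457 - (-2)·1.2591) / (-7) = -0.5973

(1.4457, 1.2591, -0.5973)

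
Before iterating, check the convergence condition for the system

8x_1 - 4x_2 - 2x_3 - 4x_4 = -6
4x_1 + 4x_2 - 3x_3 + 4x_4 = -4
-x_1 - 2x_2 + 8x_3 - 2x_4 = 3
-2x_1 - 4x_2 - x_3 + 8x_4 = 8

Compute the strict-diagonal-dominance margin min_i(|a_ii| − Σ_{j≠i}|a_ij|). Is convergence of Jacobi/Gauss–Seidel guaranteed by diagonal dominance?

-7

row 1: |8| − (4+2+4) = -2
row 2: |4| − (4+3+4) = -7
row 3: |8| − (1+2+2) = 3
row 4: |8| − (2+4+1) = 1
minimum over rows = -7 → not strictly diagonally dominant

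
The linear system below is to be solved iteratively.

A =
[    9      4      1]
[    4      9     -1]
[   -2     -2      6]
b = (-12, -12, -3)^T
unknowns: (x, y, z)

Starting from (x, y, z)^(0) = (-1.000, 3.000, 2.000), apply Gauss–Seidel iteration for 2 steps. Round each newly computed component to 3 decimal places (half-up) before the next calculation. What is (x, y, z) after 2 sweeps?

(-1.254, -0.932, -1.229)

Iteration 1:
  x = (-12 - (4)·3.000 - (1)·2.000) / (9) = -2.889
  y = (-12 - (4)·-2.889 - (-1)·2.000) / (9) = 0.173
  z = (-3 - (-2)·-2.889 - (-2)·0.173) / (6) = -1.405
Iteration 2:
  x = (-12 - (4)·0.173 - (1)·-1.405) / (9) = -1.254
  y = (-12 - (4)·-1.254 - (-1)·-1.405) / (9) = -0.932
  z = (-3 - (-2)·-1.254 - (-2)·-0.932) / (6) = -1.229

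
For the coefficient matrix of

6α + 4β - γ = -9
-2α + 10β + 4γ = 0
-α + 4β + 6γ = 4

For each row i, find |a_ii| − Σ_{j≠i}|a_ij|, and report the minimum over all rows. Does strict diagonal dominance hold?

row 1: |6| − (4+1) = 1
row 2: |10| − (2+4) = 4
row 3: |6| − (1+4) = 1
minimum over rows = 1 → strictly diagonally dominant (convergence guaranteed)

1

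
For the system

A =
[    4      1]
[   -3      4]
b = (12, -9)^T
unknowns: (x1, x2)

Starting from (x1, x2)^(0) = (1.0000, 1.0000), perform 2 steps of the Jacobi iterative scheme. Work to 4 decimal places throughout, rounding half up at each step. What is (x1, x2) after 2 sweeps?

Iteration 1:
  x1 = (12 - (1)·1.0000) / (4) = 2.7500
  x2 = (-9 - (-3)·1.0000) / (4) = -1.5000
Iteration 2:
  x1 = (12 - (1)·-1.5000) / (4) = 3.3750
  x2 = (-9 - (-3)·2.7500) / (4) = -0.1875

(3.3750, -0.1875)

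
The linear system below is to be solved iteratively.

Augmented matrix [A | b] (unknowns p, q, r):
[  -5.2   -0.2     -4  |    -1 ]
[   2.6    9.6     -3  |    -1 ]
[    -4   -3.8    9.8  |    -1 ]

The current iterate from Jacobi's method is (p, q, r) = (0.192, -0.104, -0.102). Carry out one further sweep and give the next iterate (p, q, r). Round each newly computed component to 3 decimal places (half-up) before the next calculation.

One sweep:
  p = (-1 - (-0.2)·-0.104 - (-4)·-0.102) / (-5.2) = 0.275
  q = (-1 - (2.6)·0.192 - (-3)·-0.102) / (9.6) = -0.188
  r = (-1 - (-4)·0.192 - (-3.8)·-0.104) / (9.8) = -0.064

(0.275, -0.188, -0.064)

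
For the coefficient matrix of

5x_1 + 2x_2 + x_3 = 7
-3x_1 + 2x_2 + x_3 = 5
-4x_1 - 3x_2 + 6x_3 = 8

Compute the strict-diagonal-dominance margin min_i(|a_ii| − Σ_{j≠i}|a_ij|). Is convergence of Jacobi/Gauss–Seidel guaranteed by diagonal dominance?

-2

row 1: |5| − (2+1) = 2
row 2: |2| − (3+1) = -2
row 3: |6| − (4+3) = -1
minimum over rows = -2 → not strictly diagonally dominant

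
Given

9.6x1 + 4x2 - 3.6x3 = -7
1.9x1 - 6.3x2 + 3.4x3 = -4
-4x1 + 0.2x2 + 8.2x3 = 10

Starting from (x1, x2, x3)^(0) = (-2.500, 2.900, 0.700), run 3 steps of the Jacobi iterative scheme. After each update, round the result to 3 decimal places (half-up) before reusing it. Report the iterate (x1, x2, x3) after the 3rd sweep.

Iteration 1:
  x1 = (-7 - (4)·2.900 - (-3.6)·0.700) / (9.6) = -1.675
  x2 = (-4 - (1.9)·-2.500 - (3.4)·0.700) / (-6.3) = 0.259
  x3 = (10 - (-4)·-2.500 - (0.2)·2.900) / (8.2) = -0.071
Iteration 2:
  x1 = (-7 - (4)·0.259 - (-3.6)·-0.071) / (9.6) = -0.864
  x2 = (-4 - (1.9)·-1.675 - (3.4)·-0.071) / (-6.3) = 0.091
  x3 = (10 - (-4)·-1.675 - (0.2)·0.259) / (8.2) = 0.396
Iteration 3:
  x1 = (-7 - (4)·0.091 - (-3.6)·0.396) / (9.6) = -0.619
  x2 = (-4 - (1.9)·-0.864 - (3.4)·0.396) / (-6.3) = 0.588
  x3 = (10 - (-4)·-0.864 - (0.2)·0.091) / (8.2) = 0.796

(-0.619, 0.588, 0.796)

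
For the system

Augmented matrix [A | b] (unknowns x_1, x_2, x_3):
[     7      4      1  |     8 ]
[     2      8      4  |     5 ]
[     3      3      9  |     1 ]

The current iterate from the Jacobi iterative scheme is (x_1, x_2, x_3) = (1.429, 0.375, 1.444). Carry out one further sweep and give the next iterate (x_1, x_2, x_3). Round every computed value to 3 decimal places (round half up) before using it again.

One sweep:
  x_1 = (8 - (4)·0.375 - (1)·1.444) / (7) = 0.722
  x_2 = (5 - (2)·1.429 - (4)·1.444) / (8) = -0.454
  x_3 = (1 - (3)·1.429 - (3)·0.375) / (9) = -0.490

(0.722, -0.454, -0.490)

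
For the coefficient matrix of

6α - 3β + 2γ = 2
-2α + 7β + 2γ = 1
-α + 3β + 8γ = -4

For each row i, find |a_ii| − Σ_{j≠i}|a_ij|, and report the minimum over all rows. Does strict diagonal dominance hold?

1

row 1: |6| − (3+2) = 1
row 2: |7| − (2+2) = 3
row 3: |8| − (1+3) = 4
minimum over rows = 1 → strictly diagonally dominant (convergence guaranteed)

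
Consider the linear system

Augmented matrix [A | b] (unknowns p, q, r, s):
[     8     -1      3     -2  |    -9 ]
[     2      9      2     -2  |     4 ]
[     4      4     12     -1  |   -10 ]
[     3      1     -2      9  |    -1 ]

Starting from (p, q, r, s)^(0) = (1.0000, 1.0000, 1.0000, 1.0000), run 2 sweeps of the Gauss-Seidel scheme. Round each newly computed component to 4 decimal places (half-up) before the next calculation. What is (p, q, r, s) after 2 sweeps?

(-0.7978, 0.7681, -0.8191, -0.1125)

Iteration 1:
  p = (-9 - (-1)·1.0000 - (3)·1.0000 - (-2)·1.0000) / (8) = -1.1250
  q = (4 - (2)·-1.1250 - (2)·1.0000 - (-2)·1.0000) / (9) = 0.6944
  r = (-10 - (4)·-1.1250 - (4)·0.6944 - (-1)·1.0000) / (12) = -0.6065
  s = (-1 - (3)·-1.1250 - (1)·0.6944 - (-2)·-0.6065) / (9) = 0.0520
Iteration 2:
  p = (-9 - (-1)·0.6944 - (3)·-0.6065 - (-2)·0.0520) / (8) = -0.7978
  q = (4 - (2)·-0.7978 - (2)·-0.6065 - (-2)·0.0520) / (9) = 0.7681
  r = (-10 - (4)·-0.7978 - (4)·0.7681 - (-1)·0.0520) / (12) = -0.8191
  s = (-1 - (3)·-0.7978 - (1)·0.7681 - (-2)·-0.8191) / (9) = -0.1125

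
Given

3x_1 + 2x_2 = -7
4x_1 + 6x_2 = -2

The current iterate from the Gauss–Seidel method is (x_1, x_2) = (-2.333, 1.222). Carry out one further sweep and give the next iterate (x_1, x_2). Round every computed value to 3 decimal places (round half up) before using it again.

One sweep:
  x_1 = (-7 - (2)·1.222) / (3) = -3.148
  x_2 = (-2 - (4)·-3.148) / (6) = 1.765

(-3.148, 1.765)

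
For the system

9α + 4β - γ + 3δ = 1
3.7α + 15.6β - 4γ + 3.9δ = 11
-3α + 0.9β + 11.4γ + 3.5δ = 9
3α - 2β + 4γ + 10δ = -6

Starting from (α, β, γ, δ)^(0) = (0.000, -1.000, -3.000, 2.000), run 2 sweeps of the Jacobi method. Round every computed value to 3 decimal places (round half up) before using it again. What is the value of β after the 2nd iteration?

Iteration 1:
  α = (1 - (4)·-1.000 - (-1)·-3.000 - (3)·2.000) / (9) = -0.444
  β = (11 - (3.7)·0.000 - (-4)·-3.000 - (3.9)·2.000) / (15.6) = -0.564
  γ = (9 - (-3)·0.000 - (0.9)·-1.000 - (3.5)·2.000) / (11.4) = 0.254
  δ = (-6 - (3)·0.000 - (-2)·-1.000 - (4)·-3.000) / (10) = 0.400
Iteration 2:
  α = (1 - (4)·-0.564 - (-1)·0.254 - (3)·0.400) / (9) = 0.257
  β = (11 - (3.7)·-0.444 - (-4)·0.254 - (3.9)·0.400) / (15.6) = 0.776
  γ = (9 - (-3)·-0.444 - (0.9)·-0.564 - (3.5)·0.400) / (11.4) = 0.594
  δ = (-6 - (3)·-0.444 - (-2)·-0.564 - (4)·0.254) / (10) = -0.681

0.776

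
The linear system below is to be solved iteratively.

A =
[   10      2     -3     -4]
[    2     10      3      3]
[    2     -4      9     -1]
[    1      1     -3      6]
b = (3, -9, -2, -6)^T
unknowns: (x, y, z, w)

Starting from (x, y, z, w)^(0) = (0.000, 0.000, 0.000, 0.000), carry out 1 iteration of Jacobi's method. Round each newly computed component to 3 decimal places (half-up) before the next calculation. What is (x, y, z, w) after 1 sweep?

Iteration 1:
  x = (3 - (2)·0.000 - (-3)·0.000 - (-4)·0.000) / (10) = 0.300
  y = (-9 - (2)·0.000 - (3)·0.000 - (3)·0.000) / (10) = -0.900
  z = (-2 - (2)·0.000 - (-4)·0.000 - (-1)·0.000) / (9) = -0.222
  w = (-6 - (1)·0.000 - (1)·0.000 - (-3)·0.000) / (6) = -1.000

(0.300, -0.900, -0.222, -1.000)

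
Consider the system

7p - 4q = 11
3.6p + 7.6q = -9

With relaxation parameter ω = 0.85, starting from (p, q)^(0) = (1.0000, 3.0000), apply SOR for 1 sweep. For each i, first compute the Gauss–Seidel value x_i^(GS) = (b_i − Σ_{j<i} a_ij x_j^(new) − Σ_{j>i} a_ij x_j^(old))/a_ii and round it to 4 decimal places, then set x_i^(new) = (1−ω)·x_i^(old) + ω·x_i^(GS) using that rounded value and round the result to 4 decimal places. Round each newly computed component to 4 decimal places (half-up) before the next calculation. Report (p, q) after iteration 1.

(2.9428, -1.7415)

Iteration 1:
  p: GS value = (11 - (-4)·3.0000) / (7) = 3.2857;  p ← (1−ω)·1.0000 + ω·3.2857 = 2.9428
  q: GS value = (-9 - (3.6)·2.9428) / (7.6) = -2.5782;  q ← (1−ω)·3.0000 + ω·-2.5782 = -1.7415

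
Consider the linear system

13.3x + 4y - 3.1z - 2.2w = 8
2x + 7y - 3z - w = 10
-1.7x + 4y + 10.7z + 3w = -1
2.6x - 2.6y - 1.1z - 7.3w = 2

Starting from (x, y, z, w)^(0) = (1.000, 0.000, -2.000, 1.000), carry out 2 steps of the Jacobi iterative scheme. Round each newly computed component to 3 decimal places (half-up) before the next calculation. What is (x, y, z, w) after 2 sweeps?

Iteration 1:
  x = (8 - (4)·0.000 - (-3.1)·-2.000 - (-2.2)·1.000) / (13.3) = 0.301
  y = (10 - (2)·1.000 - (-3)·-2.000 - (-1)·1.000) / (7) = 0.429
  z = (-1 - (-1.7)·1.000 - (4)·0.000 - (3)·1.000) / (10.7) = -0.215
  w = (2 - (2.6)·1.000 - (-2.6)·0.000 - (-1.1)·-2.000) / (-7.3) = 0.384
Iteration 2:
  x = (8 - (4)·0.429 - (-3.1)·-0.215 - (-2.2)·0.384) / (13.3) = 0.486
  y = (10 - (2)·0.301 - (-3)·-0.215 - (-1)·0.384) / (7) = 1.305
  z = (-1 - (-1.7)·0.301 - (4)·0.429 - (3)·0.384) / (10.7) = -0.314
  w = (2 - (2.6)·0.301 - (-2.6)·0.429 - (-1.1)·-0.215) / (-7.3) = -0.287

(0.486, 1.305, -0.314, -0.287)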